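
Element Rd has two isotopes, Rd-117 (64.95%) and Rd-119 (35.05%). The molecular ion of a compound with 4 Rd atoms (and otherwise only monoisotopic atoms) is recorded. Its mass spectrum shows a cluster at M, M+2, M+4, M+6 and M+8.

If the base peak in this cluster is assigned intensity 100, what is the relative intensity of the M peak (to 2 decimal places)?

46.33

(0.6495 + 0.3505)^4 gives M 0.1780, M+2 0.3841, M+4 0.3109, M+6 0.1119, M+8 0.0151; the largest is M+2.
P(M+2) = C(4,1) × 0.6495^3 × 0.3505^1 = 4 × 0.27399174 × 0.3505 = 0.384136 (base)
P(M) = C(4,0) × 0.6495^4 × 0.3505^0 = 1 × 0.17795763 × 1.0000 = 0.177958
Relative intensity = 0.177958 / 0.384136 × 100 = 46.33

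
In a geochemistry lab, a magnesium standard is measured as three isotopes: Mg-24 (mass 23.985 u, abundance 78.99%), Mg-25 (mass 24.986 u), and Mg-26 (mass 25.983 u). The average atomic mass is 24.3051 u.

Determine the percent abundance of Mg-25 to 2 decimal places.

10.00%

The remaining 21.01% is split between Mg-25 (fraction x) and Mg-26 (fraction 0.2101 − x).
Substituting: 24.986x + 25.983(0.2101 − x) = 5.3593485
(24.986 − 25.983)x = -0.0996798  ⇒  x = 0.09998, y = 0.11012
Mg-25: 10.00%, Mg-26: 11.01%.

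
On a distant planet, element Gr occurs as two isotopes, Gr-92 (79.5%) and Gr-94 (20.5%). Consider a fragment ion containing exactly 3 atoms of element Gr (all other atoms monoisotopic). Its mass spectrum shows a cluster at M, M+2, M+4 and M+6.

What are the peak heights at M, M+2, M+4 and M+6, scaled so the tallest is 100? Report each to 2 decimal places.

100.00 : 77.36 : 19.95 : 1.71

The 3 Gr atoms are independent, so intensities follow the terms of (0.795 + 0.205)^3.
P(M) = 0.795^3 = 0.502460
P(M+2) = 3 × 0.795^2 × 0.205^1 = 0.388695
P(M+4) = 3 × 0.795^1 × 0.205^2 = 0.100230
P(M+6) = 0.205^3 = 0.008615
The M peak is largest (0.502460); scaling to 100 gives 100.00 : 77.36 : 19.95 : 1.71.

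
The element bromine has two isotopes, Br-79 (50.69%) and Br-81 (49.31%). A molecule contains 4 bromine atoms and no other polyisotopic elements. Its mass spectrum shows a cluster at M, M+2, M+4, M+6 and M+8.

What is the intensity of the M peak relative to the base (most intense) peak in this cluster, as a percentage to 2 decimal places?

Binomial terms of (0.5069 + 0.4931)^4: M 0.0660, M+2 0.2569, M+4 0.3749, M+6 0.2431, M+8 0.0591 → M+4 is the base peak.
P(M+4) = C(4,2) × 0.5069^2 × 0.4931^2 = 6 × 0.25694761 × 0.24314761 = 0.374857 (base)
P(M) = C(4,0) × 0.5069^4 × 0.4931^0 = 1 × 0.06602207 × 1.0000 = 0.066022
Relative intensity = 0.066022 / 0.374857 × 100 = 17.61

17.61%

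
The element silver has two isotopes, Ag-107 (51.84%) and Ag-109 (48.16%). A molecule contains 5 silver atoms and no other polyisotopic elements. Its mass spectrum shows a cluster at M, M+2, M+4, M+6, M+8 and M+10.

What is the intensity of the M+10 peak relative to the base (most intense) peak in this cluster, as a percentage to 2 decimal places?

Term probabilities: M 0.0374, M+2 0.1739, M+4 0.3231, M+6 0.3002, M+8 0.1394, M+10 0.0259. Base peak = M+4.
P(M+4) = C(5,2) × 0.5184^3 × 0.4816^2 = 10 × 0.13931407 × 0.23193856 = 0.323123 (base)
P(M+10) = C(5,5) × 0.5184^0 × 0.4816^5 = 1 × 1.0000 × 0.02590791 = 0.025908
Relative intensity = 0.025908 / 0.323123 × 100 = 8.02

8.02%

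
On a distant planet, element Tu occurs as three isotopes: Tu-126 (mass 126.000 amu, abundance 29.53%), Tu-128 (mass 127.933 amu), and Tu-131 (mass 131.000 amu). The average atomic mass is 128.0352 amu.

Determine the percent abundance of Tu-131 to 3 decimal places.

The remaining 70.47% is split between Tu-128 (fraction x) and Tu-131 (fraction 0.7047 − x).
Substituting: 127.933x + 131.000(0.7047 − x) = 90.8274
(127.933 − 131.000)x = -1.4883  ⇒  x = 0.48526, y = 0.21944
Tu-128: 48.526%, Tu-131: 21.944%.

21.944%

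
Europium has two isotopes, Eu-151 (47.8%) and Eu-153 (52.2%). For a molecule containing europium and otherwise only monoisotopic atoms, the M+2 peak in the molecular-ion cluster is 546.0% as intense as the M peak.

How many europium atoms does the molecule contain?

With n Eu atoms, P(M+2)/P(M) = C(n,1)·p^(n−1)q / p^n = n·q/p = n · 0.522/0.478.
n = 5.460 × 0.478/0.522 = 5.00 ≈ 5

5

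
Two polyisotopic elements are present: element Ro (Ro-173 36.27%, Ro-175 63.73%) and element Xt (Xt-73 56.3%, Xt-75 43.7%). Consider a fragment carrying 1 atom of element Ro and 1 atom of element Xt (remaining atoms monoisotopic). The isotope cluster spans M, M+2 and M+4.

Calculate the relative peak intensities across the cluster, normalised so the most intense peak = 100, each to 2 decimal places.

Element Ro pattern (n=1): 0.3627 : 0.6373
Element Xt pattern (n=1): 0.5630 : 0.4370
Convolve the two distributions (both contribute in 2-u steps):
  M: 0.3627×0.5630 = 0.204200
  M+2: 0.3627×0.4370 + 0.6373×0.5630 = 0.517300
  M+4: 0.6373×0.4370 = 0.278500
Scale to base peak (0.517300) = 100: 39.47 : 100.00 : 53.84

39.47 : 100.00 : 53.84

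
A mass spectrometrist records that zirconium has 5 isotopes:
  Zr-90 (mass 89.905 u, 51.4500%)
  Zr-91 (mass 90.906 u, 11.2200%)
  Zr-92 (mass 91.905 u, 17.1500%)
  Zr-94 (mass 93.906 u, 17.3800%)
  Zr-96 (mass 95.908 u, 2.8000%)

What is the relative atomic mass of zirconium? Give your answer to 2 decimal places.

91.22 u

Ar = Σ fᵢ·mᵢ = 0.514500 × 89.905 + 0.112200 × 90.906 + 0.171500 × 91.905 + 0.173800 × 93.906 + 0.028000 × 95.908
= 46.2561 + 10.1997 + 15.7617 + 16.3209 + 2.6854 = 91.2238 u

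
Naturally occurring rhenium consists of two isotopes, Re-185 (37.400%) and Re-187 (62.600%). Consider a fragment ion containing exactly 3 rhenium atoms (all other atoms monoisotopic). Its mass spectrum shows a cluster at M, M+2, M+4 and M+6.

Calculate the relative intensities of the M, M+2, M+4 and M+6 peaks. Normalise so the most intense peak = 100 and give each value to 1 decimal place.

Expanding (0.37400 + 0.62600)^3:
P(M) = 0.37400^3 = 0.052314
P(M+2) = 3 × 0.37400^2 × 0.62600^1 = 0.262687
P(M+4) = 3 × 0.37400^1 × 0.62600^2 = 0.439685
P(M+6) = 0.62600^3 = 0.245314
The M+4 peak is largest (0.439685); scaling to 100 gives 11.9 : 59.7 : 100.0 : 55.8.

11.9 : 59.7 : 100.0 : 55.8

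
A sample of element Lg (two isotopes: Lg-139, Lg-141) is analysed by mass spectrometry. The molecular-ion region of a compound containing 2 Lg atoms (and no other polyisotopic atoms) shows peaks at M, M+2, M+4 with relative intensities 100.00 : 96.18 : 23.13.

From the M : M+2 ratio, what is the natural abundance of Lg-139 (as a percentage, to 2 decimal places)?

Write p for the Lg-139 fraction. I(M+2)/I(M) = [C(2,1)·p^1·(1−p)] / p^2 = 2·(1−p)/p = 96.18/100.00 = 0.9618
(1−p)/p = 0.9618/2 = 0.4809  ⇒  p = 1/(1 + 0.4809) = 0.6753
Lg-139: 67.53%, Lg-141: 32.47%.

67.53%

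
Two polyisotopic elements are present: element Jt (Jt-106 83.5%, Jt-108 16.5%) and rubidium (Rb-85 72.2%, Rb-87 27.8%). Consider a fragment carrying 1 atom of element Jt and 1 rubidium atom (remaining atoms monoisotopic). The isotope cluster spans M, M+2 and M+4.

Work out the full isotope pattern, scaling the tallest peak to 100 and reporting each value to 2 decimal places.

100.00 : 58.26 : 7.61

Element Jt pattern (n=1): 0.8350 : 0.1650
Rubidium pattern (n=1): 0.7220 : 0.2780
Convolve the two distributions (both contribute in 2-u steps):
  M: 0.8350×0.7220 = 0.602870
  M+2: 0.8350×0.2780 + 0.1650×0.7220 = 0.351260
  M+4: 0.1650×0.2780 = 0.045870
Scale to base peak (0.602870) = 100: 100.00 : 58.26 : 7.61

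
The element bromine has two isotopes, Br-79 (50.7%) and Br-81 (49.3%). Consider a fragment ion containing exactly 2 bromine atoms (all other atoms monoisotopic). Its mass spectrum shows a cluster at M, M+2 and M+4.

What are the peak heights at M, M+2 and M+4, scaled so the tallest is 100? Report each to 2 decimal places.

51.42 : 100.00 : 48.62

Each Br atom is independently Br-79 (p = 0.507) or Br-81 (q = 0.493); the cluster is the binomial expansion (p + q)^2.
P(M) = 0.507^2 = 0.257049
P(M+2) = 2 × 0.507^1 × 0.493^1 = 0.499902
P(M+4) = 0.493^2 = 0.243049
The M+2 peak is largest (0.499902); scaling to 100 gives 51.42 : 100.00 : 48.62.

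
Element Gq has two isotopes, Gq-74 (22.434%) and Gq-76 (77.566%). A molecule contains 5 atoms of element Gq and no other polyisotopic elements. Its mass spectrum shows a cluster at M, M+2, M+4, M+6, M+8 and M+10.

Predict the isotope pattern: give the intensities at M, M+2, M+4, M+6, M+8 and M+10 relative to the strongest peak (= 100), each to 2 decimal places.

Expanding (0.22434 + 0.77566)^5:
P(M) = 0.22434^5 = 0.000568
P(M+2) = 5 × 0.22434^4 × 0.77566^1 = 0.009824
P(M+4) = 10 × 0.22434^3 × 0.77566^2 = 0.067930
P(M+6) = 10 × 0.22434^2 × 0.77566^3 = 0.234870
P(M+8) = 5 × 0.22434^1 × 0.77566^4 = 0.406034
P(M+10) = 0.77566^5 = 0.280774
The M+8 peak is largest (0.406034); scaling to 100 gives 0.14 : 2.42 : 16.73 : 57.84 : 100.00 : 69.15.

0.14 : 2.42 : 16.73 : 57.84 : 100.00 : 69.15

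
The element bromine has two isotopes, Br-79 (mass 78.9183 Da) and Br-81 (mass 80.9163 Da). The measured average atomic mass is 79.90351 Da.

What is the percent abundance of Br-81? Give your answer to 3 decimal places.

49.310%

With x = fraction of Br-79 (so Br-81 is 1 − x):
78.9183·x + 80.9163·(1 − x) = 79.90351
(78.9183 − 80.9163)·x = 79.90351 − 80.9163
x = -1.01279 / -1.9980 = 0.50690 → 50.690% Br-79, 49.310% Br-81.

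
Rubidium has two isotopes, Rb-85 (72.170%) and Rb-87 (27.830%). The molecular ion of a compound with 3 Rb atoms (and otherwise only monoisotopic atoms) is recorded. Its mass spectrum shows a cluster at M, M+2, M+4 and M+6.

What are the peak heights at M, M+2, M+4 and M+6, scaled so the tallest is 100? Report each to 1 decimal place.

86.4 : 100.0 : 38.6 : 5.0

Each Rb atom is independently Rb-85 (p = 0.72170) or Rb-87 (q = 0.27830); the cluster is the binomial expansion (p + q)^3.
P(M) = 0.72170^3 = 0.375898
P(M+2) = 3 × 0.72170^2 × 0.27830^1 = 0.434858
P(M+4) = 3 × 0.72170^1 × 0.27830^2 = 0.167689
P(M+6) = 0.27830^3 = 0.021555
The M+2 peak is largest (0.434858); scaling to 100 gives 86.4 : 100.0 : 38.6 : 5.0.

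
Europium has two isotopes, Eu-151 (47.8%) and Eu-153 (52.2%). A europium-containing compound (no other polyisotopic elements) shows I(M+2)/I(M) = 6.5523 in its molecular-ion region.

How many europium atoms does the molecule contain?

6

The M+2/M ratio from n Eu atoms is n · q/p = n · 0.522/0.478.
n = 6.5523 × 0.478/0.522 = 6.00 ≈ 6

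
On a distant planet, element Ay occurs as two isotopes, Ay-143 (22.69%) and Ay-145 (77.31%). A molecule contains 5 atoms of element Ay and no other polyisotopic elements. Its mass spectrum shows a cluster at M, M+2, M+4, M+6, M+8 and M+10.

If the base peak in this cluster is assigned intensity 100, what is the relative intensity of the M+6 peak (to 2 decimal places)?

58.70

Binomial terms of (0.2269 + 0.7731)^5: M 0.0006, M+2 0.0102, M+4 0.0698, M+6 0.2379, M+8 0.4053, M+10 0.2762 → M+8 is the base peak.
P(M+8) = C(5,4) × 0.2269^1 × 0.7731^4 = 5 × 0.2269 × 0.3572257 = 0.405273 (base)
P(M+6) = C(5,3) × 0.2269^2 × 0.7731^3 = 10 × 0.05148361 × 0.4620692 = 0.237890
Relative intensity = 0.237890 / 0.405273 × 100 = 58.70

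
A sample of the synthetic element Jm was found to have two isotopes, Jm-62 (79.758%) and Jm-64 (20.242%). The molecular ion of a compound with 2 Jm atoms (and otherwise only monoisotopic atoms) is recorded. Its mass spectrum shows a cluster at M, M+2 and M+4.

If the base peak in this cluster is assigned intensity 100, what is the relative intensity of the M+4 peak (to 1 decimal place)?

Binomial terms of (0.79758 + 0.20242)^2: M 0.6361, M+2 0.3229, M+4 0.0410 → M is the base peak.
P(M) = C(2,0) × 0.79758^2 × 0.20242^0 = 1 × 0.63613386 × 1.0000 = 0.636134 (base)
P(M+4) = C(2,2) × 0.79758^0 × 0.20242^2 = 1 × 1.0000 × 0.04097386 = 0.040974
Relative intensity = 0.040974 / 0.636134 × 100 = 6.4

6.4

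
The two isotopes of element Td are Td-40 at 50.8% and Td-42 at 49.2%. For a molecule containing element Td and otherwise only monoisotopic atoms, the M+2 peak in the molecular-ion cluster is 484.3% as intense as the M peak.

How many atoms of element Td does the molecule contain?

5

For n independent Td atoms, I(M+2)/I(M) = n · (abundance Td-42) / (abundance Td-40) = n · 0.492/0.508.
n = 4.843 × 0.508/0.492 = 5.00 ≈ 5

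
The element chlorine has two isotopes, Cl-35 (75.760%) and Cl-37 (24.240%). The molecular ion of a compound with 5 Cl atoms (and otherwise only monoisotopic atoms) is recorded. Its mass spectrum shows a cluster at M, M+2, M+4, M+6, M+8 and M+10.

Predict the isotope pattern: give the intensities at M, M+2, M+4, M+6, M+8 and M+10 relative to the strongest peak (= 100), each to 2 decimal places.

62.51 : 100.00 : 63.99 : 20.47 : 3.28 : 0.21

Expanding (0.75760 + 0.24240)^5:
P(M) = 0.75760^5 = 0.249574
P(M+2) = 5 × 0.75760^4 × 0.24240^1 = 0.399266
P(M+4) = 10 × 0.75760^3 × 0.24240^2 = 0.255497
P(M+6) = 10 × 0.75760^2 × 0.24240^3 = 0.081748
P(M+8) = 5 × 0.75760^1 × 0.24240^4 = 0.013078
P(M+10) = 0.24240^5 = 0.000837
The M+2 peak is largest (0.399266); scaling to 100 gives 62.51 : 100.00 : 63.99 : 20.47 : 3.28 : 0.21.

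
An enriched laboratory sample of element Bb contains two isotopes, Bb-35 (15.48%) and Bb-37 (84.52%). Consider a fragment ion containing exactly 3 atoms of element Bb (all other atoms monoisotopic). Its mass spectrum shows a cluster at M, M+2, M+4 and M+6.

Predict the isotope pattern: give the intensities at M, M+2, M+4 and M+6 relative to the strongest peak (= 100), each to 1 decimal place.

0.6 : 10.1 : 54.9 : 100.0

The 3 Bb atoms are independent, so intensities follow the terms of (0.1548 + 0.8452)^3.
P(M) = 0.1548^3 = 0.003709
P(M+2) = 3 × 0.1548^2 × 0.8452^1 = 0.060761
P(M+4) = 3 × 0.1548^1 × 0.8452^2 = 0.331750
P(M+6) = 0.8452^3 = 0.603780
The M+6 peak is largest (0.603780); scaling to 100 gives 0.6 : 10.1 : 54.9 : 100.0.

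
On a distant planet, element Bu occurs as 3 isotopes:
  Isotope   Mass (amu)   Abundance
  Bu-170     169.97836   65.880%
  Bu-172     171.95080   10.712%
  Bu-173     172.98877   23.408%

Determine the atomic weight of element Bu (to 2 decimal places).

Average mass = Σ (abundance × isotope mass) = 0.65880 × 169.97836 + 0.10712 × 171.95080 + 0.23408 × 172.98877
= 111.981744 + 18.419370 + 40.493211 = 170.894325 amu

170.89 amu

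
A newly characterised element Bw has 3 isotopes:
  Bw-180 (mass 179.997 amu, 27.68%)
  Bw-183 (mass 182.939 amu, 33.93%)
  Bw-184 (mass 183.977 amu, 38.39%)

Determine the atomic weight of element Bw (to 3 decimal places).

182.523 amu

Ar = Σ fᵢ·mᵢ = 0.2768 × 179.997 + 0.3393 × 182.939 + 0.3839 × 183.977
= 49.8232 + 62.0712 + 70.6288 = 182.5232 amu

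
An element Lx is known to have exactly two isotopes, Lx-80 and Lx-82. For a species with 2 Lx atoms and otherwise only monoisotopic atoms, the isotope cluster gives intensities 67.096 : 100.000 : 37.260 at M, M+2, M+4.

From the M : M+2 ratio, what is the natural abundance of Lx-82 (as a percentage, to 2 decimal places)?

If p is the fraction of Lx that is Lx-80, then I(M+2)/I(M) = [C(2,1)·p^1·(1−p)] / p^2 = 2·(1−p)/p = 100.000/67.096 = 1.4904
(1−p)/p = 1.4904/2 = 0.7452  ⇒  p = 1/(1 + 0.7452) = 0.5730
Lx-80: 57.30%, Lx-82: 42.70%.

42.70%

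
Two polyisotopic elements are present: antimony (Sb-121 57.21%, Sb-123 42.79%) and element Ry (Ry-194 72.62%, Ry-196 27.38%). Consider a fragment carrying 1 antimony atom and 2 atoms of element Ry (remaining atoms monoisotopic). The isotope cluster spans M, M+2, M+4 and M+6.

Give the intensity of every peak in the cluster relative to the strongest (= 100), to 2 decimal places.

Antimony pattern (n=1): 0.5721 : 0.4279
Element Ry pattern (n=2): 0.52736644 : 0.39766712 : 0.07496644
Convolve the two distributions (both contribute in 2-u steps):
  M: 0.5721×0.52736644 = 0.301706
  M+2: 0.5721×0.39766712 + 0.4279×0.52736644 = 0.453165
  M+4: 0.5721×0.07496644 + 0.4279×0.39766712 = 0.213050
  M+6: 0.4279×0.07496644 = 0.032078
Scale to base peak (0.453165) = 100: 66.58 : 100.00 : 47.01 : 7.08

66.58 : 100.00 : 47.01 : 7.08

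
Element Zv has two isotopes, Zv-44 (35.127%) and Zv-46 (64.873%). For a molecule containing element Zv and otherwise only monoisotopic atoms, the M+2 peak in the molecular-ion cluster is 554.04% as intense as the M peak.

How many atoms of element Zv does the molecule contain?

3

For n independent Zv atoms, I(M+2)/I(M) = n · (abundance Zv-46) / (abundance Zv-44) = n · 0.64873/0.35127.
n = 5.5404 × 0.35127/0.64873 = 3.00 ≈ 3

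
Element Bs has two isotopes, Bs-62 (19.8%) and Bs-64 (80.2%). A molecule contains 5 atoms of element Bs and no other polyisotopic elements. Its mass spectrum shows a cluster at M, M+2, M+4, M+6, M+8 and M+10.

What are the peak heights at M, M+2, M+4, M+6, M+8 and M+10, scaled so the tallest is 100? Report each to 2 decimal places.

0.07 : 1.50 : 12.19 : 49.38 : 100.00 : 81.01

Expanding (0.198 + 0.802)^5:
P(M) = 0.198^5 = 0.000304
P(M+2) = 5 × 0.198^4 × 0.802^1 = 0.006163
P(M+4) = 10 × 0.198^3 × 0.802^2 = 0.049928
P(M+6) = 10 × 0.198^2 × 0.802^3 = 0.202234
P(M+8) = 5 × 0.198^1 × 0.802^4 = 0.409574
P(M+10) = 0.802^5 = 0.331797
The M+8 peak is largest (0.409574); scaling to 100 gives 0.07 : 1.50 : 12.19 : 49.38 : 100.00 : 81.01.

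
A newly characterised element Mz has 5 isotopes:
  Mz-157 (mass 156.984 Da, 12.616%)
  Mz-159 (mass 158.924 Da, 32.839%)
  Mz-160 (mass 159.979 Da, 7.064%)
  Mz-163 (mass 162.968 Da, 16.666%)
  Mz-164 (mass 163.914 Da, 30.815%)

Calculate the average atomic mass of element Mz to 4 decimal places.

Ar = Σ fᵢ·mᵢ = 0.12616 × 156.984 + 0.32839 × 158.924 + 0.07064 × 159.979 + 0.16666 × 162.968 + 0.30815 × 163.914
= 19.80510 + 52.18905 + 11.30092 + 27.16025 + 50.51010 = 160.96542 Da

160.9654 Da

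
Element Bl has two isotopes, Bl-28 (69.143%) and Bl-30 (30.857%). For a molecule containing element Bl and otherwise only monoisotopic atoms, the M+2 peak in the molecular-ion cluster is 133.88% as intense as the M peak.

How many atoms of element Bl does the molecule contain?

For n independent Bl atoms, I(M+2)/I(M) = n · (abundance Bl-30) / (abundance Bl-28) = n · 0.30857/0.69143.
n = 1.3388 × 0.69143/0.30857 = 3.00 ≈ 3

3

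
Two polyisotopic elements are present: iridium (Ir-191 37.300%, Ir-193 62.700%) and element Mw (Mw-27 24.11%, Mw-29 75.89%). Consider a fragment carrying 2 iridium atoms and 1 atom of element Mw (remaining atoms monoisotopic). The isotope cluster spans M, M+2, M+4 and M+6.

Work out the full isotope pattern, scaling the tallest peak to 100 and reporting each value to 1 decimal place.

7.5 : 48.6 : 100.0 : 66.3

Iridium pattern (n=2): 0.139129 : 0.467742 : 0.393129
Element Mw pattern (n=1): 0.2411 : 0.7589
Convolve the two distributions (both contribute in 2-u steps):
  M: 0.139129×0.2411 = 0.033544
  M+2: 0.139129×0.7589 + 0.467742×0.2411 = 0.218358
  M+4: 0.467742×0.7589 + 0.393129×0.2411 = 0.449753
  M+6: 0.393129×0.7589 = 0.298346
Scale to base peak (0.449753) = 100: 7.5 : 48.6 : 100.0 : 66.3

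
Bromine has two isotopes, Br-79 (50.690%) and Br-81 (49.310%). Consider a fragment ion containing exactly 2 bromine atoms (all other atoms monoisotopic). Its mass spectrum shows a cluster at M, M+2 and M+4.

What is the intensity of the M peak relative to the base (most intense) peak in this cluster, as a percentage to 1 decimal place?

51.4%

Term probabilities: M 0.2569, M+2 0.4999, M+4 0.2431. Base peak = M+2.
P(M+2) = C(2,1) × 0.50690^1 × 0.49310^1 = 2 × 0.5069 × 0.4931 = 0.499905 (base)
P(M) = C(2,0) × 0.50690^2 × 0.49310^0 = 1 × 0.25694761 × 1.0000 = 0.256948
Relative intensity = 0.256948 / 0.499905 × 100 = 51.4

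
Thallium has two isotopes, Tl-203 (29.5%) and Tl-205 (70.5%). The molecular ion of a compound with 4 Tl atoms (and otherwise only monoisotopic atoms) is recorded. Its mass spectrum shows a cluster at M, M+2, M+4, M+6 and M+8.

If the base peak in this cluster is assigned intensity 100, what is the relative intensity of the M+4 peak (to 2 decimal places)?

62.77

Term probabilities: M 0.0076, M+2 0.0724, M+4 0.2595, M+6 0.4135, M+8 0.2470. Base peak = M+6.
P(M+6) = C(4,3) × 0.295^1 × 0.705^3 = 4 × 0.2950 × 0.35040263 = 0.413475 (base)
P(M+4) = C(4,2) × 0.295^2 × 0.705^2 = 6 × 0.087025 × 0.497025 = 0.259522
Relative intensity = 0.259522 / 0.413475 × 100 = 62.77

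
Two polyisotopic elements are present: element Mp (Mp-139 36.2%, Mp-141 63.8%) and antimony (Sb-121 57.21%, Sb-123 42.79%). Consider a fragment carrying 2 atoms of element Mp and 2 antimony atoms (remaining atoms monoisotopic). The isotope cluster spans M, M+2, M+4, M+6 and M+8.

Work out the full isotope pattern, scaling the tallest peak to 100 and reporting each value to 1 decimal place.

Element Mp pattern (n=2): 0.131044 : 0.461912 : 0.407044
Antimony pattern (n=2): 0.32729841 : 0.48960318 : 0.18309841
Convolve the two distributions (both contribute in 2-u steps):
  M: 0.131044×0.32729841 = 0.042890
  M+2: 0.131044×0.48960318 + 0.461912×0.32729841 = 0.215343
  M+4: 0.131044×0.18309841 + 0.461912×0.48960318 + 0.407044×0.32729841 = 0.383372
  M+6: 0.461912×0.18309841 + 0.407044×0.48960318 = 0.283865
  M+8: 0.407044×0.18309841 = 0.074529
Scale to base peak (0.383372) = 100: 11.2 : 56.2 : 100.0 : 74.0 : 19.4

11.2 : 56.2 : 100.0 : 74.0 : 19.4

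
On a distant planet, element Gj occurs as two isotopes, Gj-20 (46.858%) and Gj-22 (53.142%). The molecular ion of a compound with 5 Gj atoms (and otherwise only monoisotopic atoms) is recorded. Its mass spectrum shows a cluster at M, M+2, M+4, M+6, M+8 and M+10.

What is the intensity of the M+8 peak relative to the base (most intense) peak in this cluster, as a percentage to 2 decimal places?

56.71%

(0.46858 + 0.53142)^5 gives M 0.0226, M+2 0.1281, M+4 0.2906, M+6 0.3295, M+8 0.1869, M+10 0.0424; the largest is M+6.
P(M+6) = C(5,3) × 0.46858^2 × 0.53142^3 = 10 × 0.21956722 × 0.15007684 = 0.329520 (base)
P(M+8) = C(5,4) × 0.46858^1 × 0.53142^4 = 5 × 0.46858 × 0.07975384 = 0.186855
Relative intensity = 0.186855 / 0.329520 × 100 = 56.71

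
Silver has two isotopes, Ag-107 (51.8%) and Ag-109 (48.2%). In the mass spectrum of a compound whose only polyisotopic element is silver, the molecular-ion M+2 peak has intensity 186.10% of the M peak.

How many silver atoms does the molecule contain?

2

With n Ag atoms, P(M+2)/P(M) = C(n,1)·p^(n−1)q / p^n = n·q/p = n · 0.482/0.518.
n = 1.8610 × 0.518/0.482 = 2.00 ≈ 2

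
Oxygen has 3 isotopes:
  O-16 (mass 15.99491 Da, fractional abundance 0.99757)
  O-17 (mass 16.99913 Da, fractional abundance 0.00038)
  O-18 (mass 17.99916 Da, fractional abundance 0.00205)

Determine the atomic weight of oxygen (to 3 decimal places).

Weight each isotope mass by its fractional abundance: 0.99757 × 15.99491 + 0.00038 × 16.99913 + 0.00205 × 17.99916
= 15.956042 + 0.006460 + 0.036898 = 15.999400 Da

15.999 Da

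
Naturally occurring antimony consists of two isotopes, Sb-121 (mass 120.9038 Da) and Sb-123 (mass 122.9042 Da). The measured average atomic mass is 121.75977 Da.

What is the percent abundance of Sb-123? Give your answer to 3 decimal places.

42.790%

Let x be the fractional abundance of Sb-121; then Sb-123 has abundance 1 − x.
120.9038·x + 122.9042·(1 − x) = 121.75977
(120.9038 − 122.9042)·x = 121.75977 − 122.9042
x = -1.14443 / -2.0004 = 0.57210 → 57.210% Sb-121, 42.790% Sb-123.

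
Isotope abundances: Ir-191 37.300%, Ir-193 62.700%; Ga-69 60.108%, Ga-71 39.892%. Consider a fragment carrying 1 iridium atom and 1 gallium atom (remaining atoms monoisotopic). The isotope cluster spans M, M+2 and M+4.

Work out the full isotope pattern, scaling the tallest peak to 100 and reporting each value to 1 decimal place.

42.7 : 100.0 : 47.6

Iridium pattern (n=1): 0.3730 : 0.6270
Gallium pattern (n=1): 0.60108 : 0.39892
Convolve the two distributions (both contribute in 2-u steps):
  M: 0.3730×0.60108 = 0.224203
  M+2: 0.3730×0.39892 + 0.6270×0.60108 = 0.525674
  M+4: 0.6270×0.39892 = 0.250123
Scale to base peak (0.525674) = 100: 42.7 : 100.0 : 47.6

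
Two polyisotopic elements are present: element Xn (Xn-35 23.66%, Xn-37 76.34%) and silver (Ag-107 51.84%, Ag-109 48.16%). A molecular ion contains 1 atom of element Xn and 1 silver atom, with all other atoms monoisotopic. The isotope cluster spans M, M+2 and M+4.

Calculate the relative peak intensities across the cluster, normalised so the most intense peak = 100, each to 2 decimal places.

24.06 : 100.00 : 72.13

Element Xn pattern (n=1): 0.2366 : 0.7634
Silver pattern (n=1): 0.5184 : 0.4816
Convolve the two distributions (both contribute in 2-u steps):
  M: 0.2366×0.5184 = 0.122653
  M+2: 0.2366×0.4816 + 0.7634×0.5184 = 0.509693
  M+4: 0.7634×0.4816 = 0.367653
Scale to base peak (0.509693) = 100: 24.06 : 100.00 : 72.13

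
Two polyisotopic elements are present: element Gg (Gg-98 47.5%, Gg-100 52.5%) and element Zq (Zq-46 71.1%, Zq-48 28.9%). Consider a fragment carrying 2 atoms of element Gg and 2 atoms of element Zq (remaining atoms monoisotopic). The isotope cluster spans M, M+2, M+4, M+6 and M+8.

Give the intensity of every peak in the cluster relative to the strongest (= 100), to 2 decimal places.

31.41 : 94.96 : 100.00 : 42.66 : 6.34

Element Gg pattern (n=2): 0.225625 : 0.49875 : 0.275625
Element Zq pattern (n=2): 0.505521 : 0.410958 : 0.083521
Convolve the two distributions (both contribute in 2-u steps):
  M: 0.225625×0.505521 = 0.114058
  M+2: 0.225625×0.410958 + 0.49875×0.505521 = 0.344851
  M+4: 0.225625×0.083521 + 0.49875×0.410958 + 0.275625×0.505521 = 0.363144
  M+6: 0.49875×0.083521 + 0.275625×0.410958 = 0.154926
  M+8: 0.275625×0.083521 = 0.023020
Scale to base peak (0.363144) = 100: 31.41 : 94.96 : 100.00 : 42.66 : 6.34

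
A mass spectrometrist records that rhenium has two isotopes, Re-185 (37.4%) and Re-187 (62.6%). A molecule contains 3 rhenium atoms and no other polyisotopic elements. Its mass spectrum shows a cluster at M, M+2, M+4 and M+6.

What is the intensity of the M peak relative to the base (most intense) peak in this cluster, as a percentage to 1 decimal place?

Binomial terms of (0.374 + 0.626)^3: M 0.0523, M+2 0.2627, M+4 0.4397, M+6 0.2453 → M+4 is the base peak.
P(M+4) = C(3,2) × 0.374^1 × 0.626^2 = 3 × 0.3740 × 0.391876 = 0.439685 (base)
P(M) = C(3,0) × 0.374^3 × 0.626^0 = 1 × 0.05231362 × 1.0000 = 0.052314
Relative intensity = 0.052314 / 0.439685 × 100 = 11.9

11.9%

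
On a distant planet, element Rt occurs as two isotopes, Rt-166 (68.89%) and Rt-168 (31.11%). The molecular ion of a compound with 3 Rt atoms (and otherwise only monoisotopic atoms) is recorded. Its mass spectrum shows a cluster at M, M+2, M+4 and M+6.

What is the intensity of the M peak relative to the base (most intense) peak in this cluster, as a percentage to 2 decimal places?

Binomial terms of (0.6889 + 0.3111)^3: M 0.3269, M+2 0.4429, M+4 0.2000, M+6 0.0301 → M+2 is the base peak.
P(M+2) = C(3,1) × 0.6889^2 × 0.3111^1 = 3 × 0.47458321 × 0.3111 = 0.442929 (base)
P(M) = C(3,0) × 0.6889^3 × 0.3111^0 = 1 × 0.32694037 × 1.0000 = 0.326940
Relative intensity = 0.326940 / 0.442929 × 100 = 73.81

73.81%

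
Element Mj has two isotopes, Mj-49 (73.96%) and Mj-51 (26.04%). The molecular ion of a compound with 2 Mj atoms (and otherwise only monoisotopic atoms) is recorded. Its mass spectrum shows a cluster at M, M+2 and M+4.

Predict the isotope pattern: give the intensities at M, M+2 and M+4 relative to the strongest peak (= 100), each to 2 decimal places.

Expanding (0.7396 + 0.2604)^2:
P(M) = 0.7396^2 = 0.547008
P(M+2) = 2 × 0.7396^1 × 0.2604^1 = 0.385184
P(M+4) = 0.2604^2 = 0.067808
The M peak is largest (0.547008); scaling to 100 gives 100.00 : 70.42 : 12.40.

100.00 : 70.42 : 12.40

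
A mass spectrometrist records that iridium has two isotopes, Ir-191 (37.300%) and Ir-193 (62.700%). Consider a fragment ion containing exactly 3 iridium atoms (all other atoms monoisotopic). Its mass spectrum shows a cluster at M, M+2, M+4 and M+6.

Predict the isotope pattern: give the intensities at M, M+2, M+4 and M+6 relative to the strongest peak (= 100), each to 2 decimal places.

Each Ir atom is independently Ir-191 (p = 0.37300) or Ir-193 (q = 0.62700); the cluster is the binomial expansion (p + q)^3.
P(M) = 0.37300^3 = 0.051895
P(M+2) = 3 × 0.37300^2 × 0.62700^1 = 0.261702
P(M+4) = 3 × 0.37300^1 × 0.62700^2 = 0.439911
P(M+6) = 0.62700^3 = 0.246492
The M+4 peak is largest (0.439911); scaling to 100 gives 11.80 : 59.49 : 100.00 : 56.03.

11.80 : 59.49 : 100.00 : 56.03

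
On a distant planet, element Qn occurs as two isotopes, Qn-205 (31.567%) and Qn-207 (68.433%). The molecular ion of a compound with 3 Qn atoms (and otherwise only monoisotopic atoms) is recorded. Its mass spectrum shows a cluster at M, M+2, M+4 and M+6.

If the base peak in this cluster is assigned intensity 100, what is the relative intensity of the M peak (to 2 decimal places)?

(0.31567 + 0.68433)^3 gives M 0.0315, M+2 0.2046, M+4 0.4435, M+6 0.3205; the largest is M+4.
P(M+4) = C(3,2) × 0.31567^1 × 0.68433^2 = 3 × 0.31567 × 0.46830755 = 0.443492 (base)
P(M) = C(3,0) × 0.31567^3 × 0.68433^0 = 1 × 0.03145574 × 1.0000 = 0.031456
Relative intensity = 0.031456 / 0.443492 × 100 = 7.09

7.09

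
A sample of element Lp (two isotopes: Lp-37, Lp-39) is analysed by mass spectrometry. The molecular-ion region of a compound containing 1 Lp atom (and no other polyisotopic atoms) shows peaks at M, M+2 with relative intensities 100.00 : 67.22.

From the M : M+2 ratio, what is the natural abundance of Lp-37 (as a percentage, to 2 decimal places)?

Let p = fractional abundance of Lp-37. I(M+2)/I(M) = [C(1,1)·p^0·(1−p)] / p^1 = 1·(1−p)/p = 67.22/100.00 = 0.6722
(1−p)/p = 0.6722/1 = 0.6722  ⇒  p = 1/(1 + 0.6722) = 0.5980
Lp-37: 59.80%, Lp-39: 40.20%.

59.80%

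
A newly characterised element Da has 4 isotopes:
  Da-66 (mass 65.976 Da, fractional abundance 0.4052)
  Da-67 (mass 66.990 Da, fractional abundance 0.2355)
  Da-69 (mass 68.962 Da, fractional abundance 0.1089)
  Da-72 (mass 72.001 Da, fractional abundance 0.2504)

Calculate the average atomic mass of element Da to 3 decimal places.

68.049 Da

Ar = Σ fᵢ·mᵢ = 0.4052 × 65.976 + 0.2355 × 66.990 + 0.1089 × 68.962 + 0.2504 × 72.001
= 26.7335 + 15.7761 + 7.5100 + 18.0291 = 68.0487 Da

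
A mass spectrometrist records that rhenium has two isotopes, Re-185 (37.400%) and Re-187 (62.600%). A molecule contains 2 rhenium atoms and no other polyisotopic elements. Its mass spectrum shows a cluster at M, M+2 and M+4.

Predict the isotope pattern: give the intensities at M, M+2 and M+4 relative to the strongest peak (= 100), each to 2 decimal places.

29.87 : 100.00 : 83.69

The 2 Re atoms are independent, so intensities follow the terms of (0.37400 + 0.62600)^2.
P(M) = 0.37400^2 = 0.139876
P(M+2) = 2 × 0.37400^1 × 0.62600^1 = 0.468248
P(M+4) = 0.62600^2 = 0.391876
The M+2 peak is largest (0.468248); scaling to 100 gives 29.87 : 100.00 : 83.69.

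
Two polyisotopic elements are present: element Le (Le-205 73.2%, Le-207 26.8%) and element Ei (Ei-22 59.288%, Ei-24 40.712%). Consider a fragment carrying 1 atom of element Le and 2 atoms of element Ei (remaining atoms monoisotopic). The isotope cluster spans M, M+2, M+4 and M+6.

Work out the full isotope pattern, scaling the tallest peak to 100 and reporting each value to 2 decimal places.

Element Le pattern (n=1): 0.7320 : 0.2680
Element Ei pattern (n=2): 0.35150669 : 0.48274661 : 0.16574669
Convolve the two distributions (both contribute in 2-u steps):
  M: 0.7320×0.35150669 = 0.257303
  M+2: 0.7320×0.48274661 + 0.2680×0.35150669 = 0.447574
  M+4: 0.7320×0.16574669 + 0.2680×0.48274661 = 0.250703
  M+6: 0.2680×0.16574669 = 0.044420
Scale to base peak (0.447574) = 100: 57.49 : 100.00 : 56.01 : 9.92

57.49 : 100.00 : 56.01 : 9.92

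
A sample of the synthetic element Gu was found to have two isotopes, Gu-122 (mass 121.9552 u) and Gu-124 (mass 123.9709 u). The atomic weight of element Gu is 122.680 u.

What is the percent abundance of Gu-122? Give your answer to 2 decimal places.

Let x be the fractional abundance of Gu-122; then Gu-124 has abundance 1 − x.
121.9552·x + 123.9709·(1 − x) = 122.680
(121.9552 − 123.9709)·x = 122.680 − 123.9709
x = -1.2909 / -2.0157 = 0.64042 → 64.04% Gu-122, 35.96% Gu-124.

64.04%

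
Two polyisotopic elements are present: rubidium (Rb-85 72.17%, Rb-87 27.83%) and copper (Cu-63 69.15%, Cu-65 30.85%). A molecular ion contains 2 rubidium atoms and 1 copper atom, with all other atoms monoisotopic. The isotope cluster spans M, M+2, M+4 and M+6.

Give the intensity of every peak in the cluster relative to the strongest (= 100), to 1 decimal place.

Rubidium pattern (n=2): 0.52085089 : 0.40169822 : 0.07745089
Copper pattern (n=1): 0.6915 : 0.3085
Convolve the two distributions (both contribute in 2-u steps):
  M: 0.52085089×0.6915 = 0.360168
  M+2: 0.52085089×0.3085 + 0.40169822×0.6915 = 0.438457
  M+4: 0.40169822×0.3085 + 0.07745089×0.6915 = 0.177481
  M+6: 0.07745089×0.3085 = 0.023894
Scale to base peak (0.438457) = 100: 82.1 : 100.0 : 40.5 : 5.4

82.1 : 100.0 : 40.5 : 5.4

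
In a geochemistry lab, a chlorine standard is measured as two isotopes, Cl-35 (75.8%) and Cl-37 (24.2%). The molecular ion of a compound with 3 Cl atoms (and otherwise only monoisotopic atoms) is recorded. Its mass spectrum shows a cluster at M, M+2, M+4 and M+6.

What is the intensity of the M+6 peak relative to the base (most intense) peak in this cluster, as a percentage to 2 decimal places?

Binomial terms of (0.758 + 0.242)^3: M 0.4355, M+2 0.4171, M+4 0.1332, M+6 0.0142 → M is the base peak.
P(M) = C(3,0) × 0.758^3 × 0.242^0 = 1 × 0.43551951 × 1.0000 = 0.435520 (base)
P(M+6) = C(3,3) × 0.758^0 × 0.242^3 = 1 × 1.0000 × 0.01417249 = 0.014172
Relative intensity = 0.014172 / 0.435520 × 100 = 3.25

3.25%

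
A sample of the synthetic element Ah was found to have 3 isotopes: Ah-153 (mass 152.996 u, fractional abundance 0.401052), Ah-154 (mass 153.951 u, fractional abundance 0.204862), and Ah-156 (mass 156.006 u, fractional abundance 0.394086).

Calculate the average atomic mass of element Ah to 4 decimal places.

154.3778 u

Ar = Σ fᵢ·mᵢ = 0.401052 × 152.996 + 0.204862 × 153.951 + 0.394086 × 156.006
= 61.35935 + 31.53871 + 61.47978 = 154.37784 u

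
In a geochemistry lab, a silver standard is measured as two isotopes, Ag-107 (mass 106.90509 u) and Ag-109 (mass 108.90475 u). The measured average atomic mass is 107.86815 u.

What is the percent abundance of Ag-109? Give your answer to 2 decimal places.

With x = fraction of Ag-107 (so Ag-109 is 1 − x):
106.90509·x + 108.90475·(1 − x) = 107.86815
(106.90509 − 108.90475)·x = 107.86815 − 108.90475
x = -1.03660 / -1.99966 = 0.51839 → 51.84% Ag-107, 48.16% Ag-109.

48.16%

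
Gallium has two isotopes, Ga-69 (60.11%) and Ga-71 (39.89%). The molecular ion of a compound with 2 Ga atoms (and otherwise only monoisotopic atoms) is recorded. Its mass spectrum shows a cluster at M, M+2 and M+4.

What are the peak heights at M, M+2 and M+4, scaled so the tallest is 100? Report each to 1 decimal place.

75.3 : 100.0 : 33.2

Expanding (0.6011 + 0.3989)^2:
P(M) = 0.6011^2 = 0.361321
P(M+2) = 2 × 0.6011^1 × 0.3989^1 = 0.479558
P(M+4) = 0.3989^2 = 0.159121
The M+2 peak is largest (0.479558); scaling to 100 gives 75.3 : 100.0 : 33.2.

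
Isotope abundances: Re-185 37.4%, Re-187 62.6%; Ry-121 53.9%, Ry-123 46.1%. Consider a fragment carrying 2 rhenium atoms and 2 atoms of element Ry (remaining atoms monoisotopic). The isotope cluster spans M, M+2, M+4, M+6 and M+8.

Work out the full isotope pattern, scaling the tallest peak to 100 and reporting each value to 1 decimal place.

10.8 : 54.6 : 100.0 : 78.2 : 22.1

Rhenium pattern (n=2): 0.139876 : 0.468248 : 0.391876
Element Ry pattern (n=2): 0.290521 : 0.496958 : 0.212521
Convolve the two distributions (both contribute in 2-u steps):
  M: 0.139876×0.290521 = 0.040637
  M+2: 0.139876×0.496958 + 0.468248×0.290521 = 0.205548
  M+4: 0.139876×0.212521 + 0.468248×0.496958 + 0.391876×0.290521 = 0.376274
  M+6: 0.468248×0.212521 + 0.391876×0.496958 = 0.294258
  M+8: 0.391876×0.212521 = 0.083282
Scale to base peak (0.376274) = 100: 10.8 : 54.6 : 100.0 : 78.2 : 22.1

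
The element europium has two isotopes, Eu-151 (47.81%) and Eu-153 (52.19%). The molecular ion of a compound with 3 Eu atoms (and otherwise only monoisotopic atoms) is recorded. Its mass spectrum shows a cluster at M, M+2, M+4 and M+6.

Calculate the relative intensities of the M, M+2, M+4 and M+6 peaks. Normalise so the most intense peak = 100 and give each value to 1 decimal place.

The 3 Eu atoms are independent, so intensities follow the terms of (0.4781 + 0.5219)^3.
P(M) = 0.4781^3 = 0.109284
P(M+2) = 3 × 0.4781^2 × 0.5219^1 = 0.357887
P(M+4) = 3 × 0.4781^1 × 0.5219^2 = 0.390674
P(M+6) = 0.5219^3 = 0.142155
The M+4 peak is largest (0.390674); scaling to 100 gives 28.0 : 91.6 : 100.0 : 36.4.

28.0 : 91.6 : 100.0 : 36.4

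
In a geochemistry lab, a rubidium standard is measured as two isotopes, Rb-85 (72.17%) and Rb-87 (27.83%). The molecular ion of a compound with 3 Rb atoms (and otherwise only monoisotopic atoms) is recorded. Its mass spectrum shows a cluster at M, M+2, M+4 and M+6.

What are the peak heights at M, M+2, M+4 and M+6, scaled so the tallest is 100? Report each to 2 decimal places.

Expanding (0.7217 + 0.2783)^3:
P(M) = 0.7217^3 = 0.375898
P(M+2) = 3 × 0.7217^2 × 0.2783^1 = 0.434858
P(M+4) = 3 × 0.7217^1 × 0.2783^2 = 0.167689
P(M+6) = 0.2783^3 = 0.021555
The M+2 peak is largest (0.434858); scaling to 100 gives 86.44 : 100.00 : 38.56 : 4.96.

86.44 : 100.00 : 38.56 : 4.96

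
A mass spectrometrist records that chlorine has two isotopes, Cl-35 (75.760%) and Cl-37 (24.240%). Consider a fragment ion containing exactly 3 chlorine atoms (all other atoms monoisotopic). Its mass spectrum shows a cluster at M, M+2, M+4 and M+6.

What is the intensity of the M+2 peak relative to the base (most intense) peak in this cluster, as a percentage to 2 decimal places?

95.99%

Term probabilities: M 0.4348, M+2 0.4174, M+4 0.1335, M+6 0.0142. Base peak = M.
P(M) = C(3,0) × 0.75760^3 × 0.24240^0 = 1 × 0.4348304 × 1.0000 = 0.434830 (base)
P(M+2) = C(3,1) × 0.75760^2 × 0.24240^1 = 3 × 0.57395776 × 0.2424 = 0.417382
Relative intensity = 0.417382 / 0.434830 × 100 = 95.99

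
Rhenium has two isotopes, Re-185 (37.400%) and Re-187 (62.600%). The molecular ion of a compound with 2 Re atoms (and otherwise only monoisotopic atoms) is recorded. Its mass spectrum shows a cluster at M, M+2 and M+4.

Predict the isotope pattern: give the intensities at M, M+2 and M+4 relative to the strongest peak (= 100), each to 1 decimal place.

Expanding (0.37400 + 0.62600)^2:
P(M) = 0.37400^2 = 0.139876
P(M+2) = 2 × 0.37400^1 × 0.62600^1 = 0.468248
P(M+4) = 0.62600^2 = 0.391876
The M+2 peak is largest (0.468248); scaling to 100 gives 29.9 : 100.0 : 83.7.

29.9 : 100.0 : 83.7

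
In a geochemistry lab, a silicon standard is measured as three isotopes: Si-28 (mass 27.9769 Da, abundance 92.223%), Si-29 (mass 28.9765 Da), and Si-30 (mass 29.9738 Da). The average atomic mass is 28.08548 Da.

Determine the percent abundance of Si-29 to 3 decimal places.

4.685%

Let x and y be the fractions of Si-29 and Si-30. Then x + y = 1 − 0.92223 = 0.07777 and 28.9765x + 29.9738y = 28.08548 − 0.92223×27.9769 = 2.284343513.
Substituting: 28.9765x + 29.9738(0.07777 − x) = 2.284343513
(28.9765 − 29.9738)x = -0.046718913  ⇒  x = 0.04685, y = 0.03092
Si-29: 4.685%, Si-30: 3.092%.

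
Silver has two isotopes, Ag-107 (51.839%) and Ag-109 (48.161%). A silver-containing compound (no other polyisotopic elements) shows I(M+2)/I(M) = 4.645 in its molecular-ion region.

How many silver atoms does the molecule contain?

For n independent Ag atoms, I(M+2)/I(M) = n · (abundance Ag-109) / (abundance Ag-107) = n · 0.48161/0.51839.
n = 4.645 × 0.51839/0.48161 = 5.00 ≈ 5

5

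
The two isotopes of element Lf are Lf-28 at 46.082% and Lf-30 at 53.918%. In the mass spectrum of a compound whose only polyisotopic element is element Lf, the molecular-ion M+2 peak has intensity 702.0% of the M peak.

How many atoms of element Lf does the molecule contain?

For n independent Lf atoms, I(M+2)/I(M) = n · (abundance Lf-30) / (abundance Lf-28) = n · 0.53918/0.46082.
n = 7.020 × 0.46082/0.53918 = 6.00 ≈ 6

6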